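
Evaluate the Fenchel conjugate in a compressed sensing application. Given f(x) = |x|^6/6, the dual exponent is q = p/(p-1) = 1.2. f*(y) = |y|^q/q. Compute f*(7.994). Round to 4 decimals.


The conjugate exponent q satisfies 1/p + 1/q = 1.
p = 6, so q = 6/(6 - 1) = 1.2
|y|^q = 7.994^1.2 = 12.1148
f*(7.994) = 12.1148 / 1.2 = 10.0957


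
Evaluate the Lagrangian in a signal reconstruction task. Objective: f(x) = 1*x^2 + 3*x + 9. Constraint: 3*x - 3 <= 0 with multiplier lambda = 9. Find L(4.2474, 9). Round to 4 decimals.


Step 1: Evaluate f(x).
f(4.2474) = 1*4.2474^2 + 3*4.2474 + 9 = 39.7826
Step 2: Evaluate g(x).
g(4.2474) = 3*4.2474 - 3 = 9.7422
Step 3: Compute Lagrangian.
L = 39.7826 + 9*9.7422 = 127.4624


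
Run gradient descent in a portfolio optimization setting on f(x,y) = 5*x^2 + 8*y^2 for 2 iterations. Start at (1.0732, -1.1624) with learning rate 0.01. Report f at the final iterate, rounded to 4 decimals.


Gradient descent on f(x,y) = 5*x^2 + 8*y^2.
Starting point: (1.0732, -1.1624), alpha = 0.01
Step 1: grad_x = 2*5*1.0732 = 10.732, grad_y = 2*8*-1.1624 = -18.5984
  x_1 = 1.0732 - 0.01*10.732 = 0.9659
  y_1 = -1.1624 - 0.01*-18.5984 = -0.9764
Step 2: grad_x = 2*5*0.9659 = 9.6588, grad_y = 2*8*-0.9764 = -15.6227
  x_2 = 0.9659 - 0.01*9.6588 = 0.8693
  y_2 = -0.9764 - 0.01*-15.6227 = -0.8202
f(0.8693, -0.8202) = 5*0.8693^2 + 8*(-0.8202)^2 = 9.16


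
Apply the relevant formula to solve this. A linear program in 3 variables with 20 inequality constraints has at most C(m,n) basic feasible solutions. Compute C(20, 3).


Each vertex corresponds to some choice of n active constraints out of m, so the number of vertices is at most C(m, n) = m! / (n!(m-n)!).
m = 20, n = 3
Numerator: 20 * 19 * 18
Denominator: 3! = 6
C(20, 3) = 1140


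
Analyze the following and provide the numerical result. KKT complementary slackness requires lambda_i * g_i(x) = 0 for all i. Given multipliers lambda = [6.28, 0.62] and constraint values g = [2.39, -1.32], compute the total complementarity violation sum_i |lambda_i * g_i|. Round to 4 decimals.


KKT complementary slackness check:
lambda_1 * g_1 = 6.28 * 2.39 = 15.0092
lambda_2 * g_2 = 0.62 * -1.32 = -0.8184
Total violation = 15.0092 + 0.8184 = 15.8276


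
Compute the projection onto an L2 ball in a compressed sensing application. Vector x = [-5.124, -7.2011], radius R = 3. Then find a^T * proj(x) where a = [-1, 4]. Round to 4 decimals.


Step 1: Compute ||x|| (intermediates to 6 decimals).
||x|| = sqrt((-5.124)^2 + (-7.2011)^2) = 8.838055
Step 2: Project.
Since ||x|| > R, scale = R/||x|| = 3/8.838055 = 0.339441, proj(x) = scale * x
proj(x) = [-1.739296, -2.444349]
Step 3: Dot product.
a^T * proj(x) = -1*(-1.739296) + 4*(-2.444349) = -8.0381


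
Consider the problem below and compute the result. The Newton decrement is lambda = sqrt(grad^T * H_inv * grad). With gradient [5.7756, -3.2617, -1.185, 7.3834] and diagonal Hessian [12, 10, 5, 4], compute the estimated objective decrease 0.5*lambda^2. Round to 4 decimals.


Step 1: H is diagonal, so H^(-1) * g = [0.4813, -0.3262, -0.237, 1.8459].
Step 2: g^T H^(-1) g = sum_i g_i^2 / H_ii
  = (5.7756)^2/12 + (-3.2617)^2/10 + (-1.185)^2/5 + (7.3834)^2/4
  = 2.7798 + 1.0639 + 0.2808 + 13.6286 = 17.7532
Step 3: Objective decrease = 0.5 * g^T H^(-1) g = 8.8766


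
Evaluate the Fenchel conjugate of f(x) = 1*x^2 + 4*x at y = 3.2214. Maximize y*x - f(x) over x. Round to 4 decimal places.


f*(y) = sup_x {y*x - a*x^2 - b*x} = sup_x {(y-b)*x - a*x^2}
FOC: (y - b) - 2a*x = 0 => x* = (y - b)/(2a)
x* = (3.2214 - 4)/(2*1) = -0.3893
f*(3.2214) = (y-b)^2/(4a) = (3.2214 - 4)^2/(4*1)
= 0.6062/4 = 0.1516


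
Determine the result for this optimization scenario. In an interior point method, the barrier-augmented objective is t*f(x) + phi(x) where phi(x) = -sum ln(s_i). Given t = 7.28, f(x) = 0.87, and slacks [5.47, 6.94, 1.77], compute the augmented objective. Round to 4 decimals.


Step 1: Compute log-barrier.
ln values: [1.6993, 1.9373, 0.571]
phi = -(1.6993 + 1.9373 + 0.571) = -4.2076
Step 2: Compute augmented objective.
t*f(x) = 7.28*0.87 = 6.3336
Total = 6.3336 - 4.2076 = 2.126


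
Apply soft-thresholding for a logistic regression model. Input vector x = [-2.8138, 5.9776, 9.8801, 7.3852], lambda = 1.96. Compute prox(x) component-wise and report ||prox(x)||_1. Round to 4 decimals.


Soft-thresholding with lambda = 1.96:
prox(-2.8138) = sign(-2.8138)*max(|-2.8138| - 1.96, 0) = -0.8538
prox(5.9776) = sign(5.9776)*max(|5.9776| - 1.96, 0) = 4.0176
prox(9.8801) = sign(9.8801)*max(|9.8801| - 1.96, 0) = 7.9201
prox(7.3852) = sign(7.3852)*max(|7.3852| - 1.96, 0) = 5.4252
prox(x) = [-0.8538, 4.0176, 7.9201, 5.4252]
||prox(x)||_1 = 0.8538 + 4.0176 + 7.9201 + 5.4252 = 18.2167


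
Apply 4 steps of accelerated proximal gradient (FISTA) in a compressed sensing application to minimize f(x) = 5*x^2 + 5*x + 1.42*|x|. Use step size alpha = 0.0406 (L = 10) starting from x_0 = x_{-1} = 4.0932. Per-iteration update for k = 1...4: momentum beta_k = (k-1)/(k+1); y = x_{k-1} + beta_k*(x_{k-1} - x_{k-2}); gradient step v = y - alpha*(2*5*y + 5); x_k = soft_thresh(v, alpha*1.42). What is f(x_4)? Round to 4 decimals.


FISTA on f(x) = 5*x^2 + 5*x + 1.42*|x|
L = 10, alpha = 0.0406
Iteration 1: beta = 0.0, y = 4.0932 + 0.0*(4.0932 - 4.0932) = 4.0932
  grad(y) = 45.932, v = y - alpha*grad = 2.2284
  prox(v) = soft_thresh(2.2284, 0.0577) = 2.1707
Iteration 2: beta = 0.3333, y = 2.1707 + 0.3333*(2.1707 - 4.0932) = 1.5299
  grad(y) = 20.2988, v = y - alpha*grad = 0.7057
  prox(v) = soft_thresh(0.7057, 0.0577) = 0.6481
Iteration 3: beta = 0.5, y = 0.6481 + 0.5*(0.6481 - 2.1707) = -0.1132
  grad(y) = 3.8679, v = y - alpha*grad = -0.2702
  prox(v) = soft_thresh(-0.2702, 0.0577) = -0.2126
Iteration 4: beta = 0.6, y = -0.2126 + 0.6*(-0.2126 - 0.6481) = -0.729
  grad(y) = -2.2901, v = y - alpha*grad = -0.636
  prox(v) = soft_thresh(-0.636, 0.0577) = -0.5784
f(x_4) = 5*(-0.5784)^2 + 5*(-0.5784) + 1.42*|-0.5784| = -0.398


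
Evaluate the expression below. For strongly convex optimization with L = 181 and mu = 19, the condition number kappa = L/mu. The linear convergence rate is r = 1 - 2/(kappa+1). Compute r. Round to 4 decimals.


Step 1: Compute the condition number.
kappa = L/mu = 181/19 = 9.5263
Step 2: Compute the convergence rate.
r = 1 - 2/(kappa + 1) = 1 - 2*mu/(L + mu) = (L - mu)/(L + mu) = 162/200 = 0.81


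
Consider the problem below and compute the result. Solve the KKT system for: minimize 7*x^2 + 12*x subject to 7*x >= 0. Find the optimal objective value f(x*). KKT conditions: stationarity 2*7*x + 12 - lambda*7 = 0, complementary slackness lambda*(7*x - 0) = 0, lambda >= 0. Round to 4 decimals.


Step 1: Try lambda = 0 (constraint inactive).
x_unc = -12/(2*7) = -0.8571
Check: 7*-0.8571 = -5.9997 < 0 -- violated!
Step 2: Constraint must be active: 7*x = 0
x* = 0/7 = 0.0
lambda = (2*7*0.0 + 12)/7 = 1.7143
Step 3: Compute optimal value.
f(x*) = 7*0.0^2 + 12*0.0 = 0.0


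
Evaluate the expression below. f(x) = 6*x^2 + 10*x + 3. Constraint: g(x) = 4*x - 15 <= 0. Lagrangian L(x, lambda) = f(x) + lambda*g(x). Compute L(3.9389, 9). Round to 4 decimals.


Step 1: Evaluate f(x).
f(3.9389) = 6*3.9389^2 + 10*3.9389 + 3 = 135.4786
Step 2: Evaluate g(x).
g(3.9389) = 4*3.9389 - 15 = 0.7556
Step 3: Compute Lagrangian.
L = 135.4786 + 9*0.7556 = 142.279


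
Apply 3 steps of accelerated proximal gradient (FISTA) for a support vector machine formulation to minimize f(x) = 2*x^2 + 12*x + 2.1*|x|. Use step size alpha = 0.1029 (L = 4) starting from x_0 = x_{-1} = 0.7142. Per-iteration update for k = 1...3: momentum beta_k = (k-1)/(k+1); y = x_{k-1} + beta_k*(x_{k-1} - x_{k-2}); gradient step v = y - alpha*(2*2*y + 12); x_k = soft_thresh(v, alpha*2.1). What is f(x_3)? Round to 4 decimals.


FISTA on f(x) = 2*x^2 + 12*x + 2.1*|x|
L = 4, alpha = 0.1029
Iteration 1: beta = 0.0, y = 0.7142 + 0.0*(0.7142 - 0.7142) = 0.7142
  grad(y) = 14.8568, v = y - alpha*grad = -0.8146
  prox(v) = soft_thresh(-0.8146, 0.2161) = -0.5985
Iteration 2: beta = 0.3333, y = -0.5985 + 0.3333*(-0.5985 - 0.7142) = -1.036
  grad(y) = 7.8559, v = y - alpha*grad = -1.8444
  prox(v) = soft_thresh(-1.8444, 0.2161) = -1.6283
Iteration 3: beta = 0.5, y = -1.6283 + 0.5*(-1.6283 + 0.5985) = -2.1432
  grad(y) = 3.4271, v = y - alpha*grad = -2.4959
  prox(v) = soft_thresh(-2.4959, 0.2161) = -2.2798
f(x_3) = 2*(-2.2798)^2 + 12*(-2.2798) + 2.1*|-2.2798| = -12.175


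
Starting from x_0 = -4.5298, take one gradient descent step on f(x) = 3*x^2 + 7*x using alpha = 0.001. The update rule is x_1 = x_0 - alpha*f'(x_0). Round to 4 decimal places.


We compute the gradient at x_0 and apply the update.
f'(x) = 6*x + 7
f'(-4.5298) = 6*-4.5298 + 7 = -20.1788
x_1 = -4.5298 - 0.001*-20.1788 = -4.5096


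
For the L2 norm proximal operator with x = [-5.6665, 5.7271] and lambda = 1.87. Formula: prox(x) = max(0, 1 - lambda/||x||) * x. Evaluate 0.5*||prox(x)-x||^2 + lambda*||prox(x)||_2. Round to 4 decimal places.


Step 1: Compute ||x||.
||x|| = 8.0566
Step 2: Compute scaling factor.
scale = max(0, 1 - 1.87/8.0566) = 0.7679
Step 3: prox(x) = [-4.3513, 4.3978]
||prox(x)|| = 6.1866
Step 4: Proximal objective.
0.5*||prox-x||^2 = 1.7485
lambda*||prox|| = 11.5689
Total = 13.3174


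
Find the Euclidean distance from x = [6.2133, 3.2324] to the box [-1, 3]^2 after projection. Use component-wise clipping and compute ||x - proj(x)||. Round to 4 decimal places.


Project each component onto [-1, 3].
clip(6.2133) = 3.0, clip(3.2324) = 3.0
Projection = [3.0, 3.0]
Squared diffs: [10.3253, 0.054]
Distance = sqrt(10.3793) = 3.2217


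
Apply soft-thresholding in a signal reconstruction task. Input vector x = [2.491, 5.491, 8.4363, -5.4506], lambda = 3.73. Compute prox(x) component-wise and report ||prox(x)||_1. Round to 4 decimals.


Soft-thresholding with lambda = 3.73:
prox(2.491) = sign(2.491)*max(|2.491| - 3.73, 0) = 0.0
prox(5.491) = sign(5.491)*max(|5.491| - 3.73, 0) = 1.761
prox(8.4363) = sign(8.4363)*max(|8.4363| - 3.73, 0) = 4.7063
prox(-5.4506) = sign(-5.4506)*max(|-5.4506| - 3.73, 0) = -1.7206
prox(x) = [0.0, 1.761, 4.7063, -1.7206]
||prox(x)||_1 = 0.0 + 1.761 + 4.7063 + 1.7206 = 8.1879


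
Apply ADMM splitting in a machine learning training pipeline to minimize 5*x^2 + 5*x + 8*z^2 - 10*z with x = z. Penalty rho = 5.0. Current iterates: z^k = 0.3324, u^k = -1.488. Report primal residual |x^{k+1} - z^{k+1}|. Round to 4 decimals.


ADMM iteration with rho = 5.0, z^k = 0.3324, u^k = -1.488
Step 1: x-update.
Minimize 5*x^2 + 5*x + (5.0/2)*(x - 0.3324 - 1.488)^2
FOC: (2*5 + 5.0)*x = -5 + 5.0*(0.3324 + 1.488)
x^{k+1} = 0.2735
Step 2: z-update.
Minimize 8*z^2 - 10*z + (5.0/2)*(0.2735 - z - 1.488)^2
FOC: (2*8 + 5.0)*z = 10 + 5.0*(0.2735 - 1.488)
z^{k+1} = 0.187
Step 3: u-update.
u^{k+1} = -1.488 + 0.2735 - 0.187 = -1.4015
Step 4: Primal residual = |0.2735 - 0.187| = 0.0865


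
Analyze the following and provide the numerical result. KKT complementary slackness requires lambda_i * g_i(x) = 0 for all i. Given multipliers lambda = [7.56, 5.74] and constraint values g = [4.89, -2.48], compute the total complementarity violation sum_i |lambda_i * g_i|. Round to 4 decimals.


KKT complementary slackness check:
lambda_1 * g_1 = 7.56 * 4.89 = 36.9684
lambda_2 * g_2 = 5.74 * -2.48 = -14.2352
Total violation = 36.9684 + 14.2352 = 51.2036


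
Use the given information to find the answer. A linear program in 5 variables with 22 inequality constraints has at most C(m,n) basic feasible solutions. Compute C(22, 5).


Each vertex corresponds to some choice of n active constraints out of m, so the number of vertices is at most C(m, n) = m! / (n!(m-n)!).
m = 22, n = 5
Numerator: 22 * 21 * 20 * 19 * 18
Denominator: 5! = 120
C(22, 5) = 26334


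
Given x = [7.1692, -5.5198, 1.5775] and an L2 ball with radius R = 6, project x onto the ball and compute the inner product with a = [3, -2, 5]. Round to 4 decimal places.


Step 1: Compute ||x|| (intermediates to 6 decimals).
||x|| = sqrt(7.1692^2 + (-5.5198)^2 + 1.5775^2) = 9.18445
Step 2: Project.
Since ||x|| > R, scale = R/||x|| = 6/9.18445 = 0.653278, proj(x) = scale * x
proj(x) = [4.683481, -3.605964, 1.030546]
Step 3: Dot product.
a^T * proj(x) = 3*4.683481 - 2*(-3.605964) + 5*1.030546 = 26.4151


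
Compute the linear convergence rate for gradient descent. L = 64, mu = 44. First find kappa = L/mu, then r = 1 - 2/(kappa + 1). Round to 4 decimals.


Step 1: Compute the condition number.
kappa = L/mu = 64/44 = 1.4545
Step 2: Compute the convergence rate.
r = 1 - 2/(kappa + 1) = 1 - 2*mu/(L + mu) = (L - mu)/(L + mu) = 20/108 = 0.1852


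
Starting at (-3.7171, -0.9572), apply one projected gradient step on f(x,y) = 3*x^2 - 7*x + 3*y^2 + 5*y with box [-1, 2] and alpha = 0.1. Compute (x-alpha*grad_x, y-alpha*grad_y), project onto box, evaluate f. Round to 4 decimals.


Step 1: Compute gradient at (-3.7171, -0.9572).
grad_x = 2*3*-3.7171 - 7 = -29.3026
grad_y = 2*3*-0.9572 + 5 = -0.7432
Step 2: Gradient step.
x_raw = -3.7171 - 0.1*-29.3026 = -0.7868
y_raw = -0.9572 - 0.1*-0.7432 = -0.8829
Step 3: Project onto [-1, 2].
x_proj = clip(-0.7868) = -0.7868
y_proj = clip(-0.8829) = -0.8829
Step 4: Evaluate f.
f(-0.7868, -0.8829) = 5.2893


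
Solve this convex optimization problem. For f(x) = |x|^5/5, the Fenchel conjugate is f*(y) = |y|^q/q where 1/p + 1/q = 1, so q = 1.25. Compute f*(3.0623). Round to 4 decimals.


The conjugate exponent q satisfies 1/p + 1/q = 1.
p = 5, so q = 5/(5 - 1) = 1.25
|y|^q = 3.0623^1.25 = 4.051
f*(3.0623) = 4.051 / 1.25 = 3.2408


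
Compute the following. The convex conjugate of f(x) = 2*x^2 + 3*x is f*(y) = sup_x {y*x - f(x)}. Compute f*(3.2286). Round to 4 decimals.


f*(y) = sup_x {y*x - a*x^2 - b*x} = sup_x {(y-b)*x - a*x^2}
FOC: (y - b) - 2a*x = 0 => x* = (y - b)/(2a)
x* = (3.2286 - 3)/(2*2) = 0.0572
f*(3.2286) = (y-b)^2/(4a) = (3.2286 - 3)^2/(4*2)
= 0.0523/8 = 0.0065


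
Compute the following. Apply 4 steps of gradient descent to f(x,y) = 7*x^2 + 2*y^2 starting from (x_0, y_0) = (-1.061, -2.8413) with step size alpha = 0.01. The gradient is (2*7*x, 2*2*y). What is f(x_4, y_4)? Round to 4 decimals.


Gradient descent on f(x,y) = 7*x^2 + 2*y^2.
Starting point: (-1.061, -2.8413), alpha = 0.01
Step 1: grad_x = 2*7*-1.061 = -14.854, grad_y = 2*2*-2.8413 = -11.3652
  x_1 = -1.061 - 0.01*-14.854 = -0.9125
  y_1 = -2.8413 - 0.01*-11.3652 = -2.7276
Step 2: grad_x = 2*7*-0.9125 = -12.7744, grad_y = 2*2*-2.7276 = -10.9106
  x_2 = -0.9125 - 0.01*-12.7744 = -0.7847
  y_2 = -2.7276 - 0.01*-10.9106 = -2.6185
Step 3: grad_x = 2*7*-0.7847 = -10.986, grad_y = 2*2*-2.6185 = -10.4742
  x_3 = -0.7847 - 0.01*-10.986 = -0.6749
  y_3 = -2.6185 - 0.01*-10.4742 = -2.5138
Step 4: grad_x = 2*7*-0.6749 = -9.448, grad_y = 2*2*-2.5138 = -10.0552
  x_4 = -0.6749 - 0.01*-9.448 = -0.5804
  y_4 = -2.5138 - 0.01*-10.0552 = -2.4132
f(-0.5804, -2.4132) = 7*(-0.5804)^2 + 2*(-2.4132)^2 = 14.0054


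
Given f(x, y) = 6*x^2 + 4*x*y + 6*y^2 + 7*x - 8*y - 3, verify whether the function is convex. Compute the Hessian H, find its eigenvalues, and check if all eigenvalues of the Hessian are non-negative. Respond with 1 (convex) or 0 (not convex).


The Hessian of f(x,y) = 6*x^2 + 4*x*y + 6*y^2 + 7*x - 8*y - 3 is:
H = [[12, 4], [4, 12]]
Trace = 12 + 12 = 24
Determinant = 12*12 - (4)^2 = 128
Discriminant = (24)^2 - 4*128 = 64.0
Eigenvalues: lambda_1 = 8.0, lambda_2 = 16.0
The function is convex.

1


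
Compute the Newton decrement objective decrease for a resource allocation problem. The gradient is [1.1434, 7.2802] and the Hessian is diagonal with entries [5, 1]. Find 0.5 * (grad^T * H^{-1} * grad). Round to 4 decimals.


Step 1: H is diagonal, so H^(-1) * g = [0.2287, 7.2802].
Step 2: g^T H^(-1) g = sum_i g_i^2 / H_ii
  = (1.1434)^2/5 + (7.2802)^2/1
  = 0.2615 + 53.0013 = 53.2628
Step 3: Objective decrease = 0.5 * g^T H^(-1) g = 26.6314


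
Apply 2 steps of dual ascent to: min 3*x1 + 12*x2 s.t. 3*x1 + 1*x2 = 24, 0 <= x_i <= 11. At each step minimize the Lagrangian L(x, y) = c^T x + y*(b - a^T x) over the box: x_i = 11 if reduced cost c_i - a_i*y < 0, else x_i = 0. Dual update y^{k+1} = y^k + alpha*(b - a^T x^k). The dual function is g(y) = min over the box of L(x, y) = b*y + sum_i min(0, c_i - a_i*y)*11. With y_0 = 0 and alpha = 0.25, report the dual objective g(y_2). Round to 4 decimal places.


Dual ascent for LP: min 3*x1 + 12*x2, 3*x1 + 1*x2 = 24, 0 <= x_i <= 11
Step 1: y^k = 0.0, reduced costs: (3.0, 12.0)
  x^k = (0.0, 0.0), subgradient = b - a^T x = 24.0
  y^{k+1} = 0.0 + 0.25*24.0 = 6.0
Step 2: y^k = 6.0, reduced costs: (-15.0, 6.0)
  x^k = (11.0, 0.0), subgradient = b - a^T x = -9.0
  y^{k+1} = 6.0 + 0.25*-9.0 = 3.75
Dual objective at y_2 = 3.75: reduced costs (-8.25, 8.25), box minimizer x = (11.0, 0.0)
g(y_2) = b*y + (c1 - a1*y)*x1 + (c2 - a2*y)*x2 = 24*3.75 + (-8.25)*11.0 + 8.25*0.0 = 90.0 - 90.75 + 0.0 = -0.75


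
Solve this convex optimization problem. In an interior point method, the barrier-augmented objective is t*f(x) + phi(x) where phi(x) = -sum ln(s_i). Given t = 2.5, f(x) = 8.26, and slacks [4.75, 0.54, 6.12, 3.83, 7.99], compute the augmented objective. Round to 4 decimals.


Step 1: Compute log-barrier.
ln values: [1.5581, -0.6162, 1.8116, 1.3429, 2.0782]
phi = -(1.5581 - 0.6162 + 1.8116 + 1.3429 + 2.0782) = -6.1746
Step 2: Compute augmented objective.
t*f(x) = 2.5*8.26 = 20.65
Total = 20.65 - 6.1746 = 14.4754


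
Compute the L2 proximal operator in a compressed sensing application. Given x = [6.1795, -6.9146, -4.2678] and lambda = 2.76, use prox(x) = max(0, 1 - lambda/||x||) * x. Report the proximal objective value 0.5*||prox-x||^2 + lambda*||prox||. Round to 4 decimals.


Step 1: Compute ||x||.
||x|| = 10.2084
Step 2: Compute scaling factor.
scale = max(0, 1 - 2.76/10.2084) = 0.7296
Step 3: prox(x) = [4.5088, -5.0451, -3.1139]
||prox(x)|| = 7.4484
Step 4: Proximal objective.
0.5*||prox-x||^2 = 3.8088
lambda*||prox|| = 20.5576
Total = 24.3665


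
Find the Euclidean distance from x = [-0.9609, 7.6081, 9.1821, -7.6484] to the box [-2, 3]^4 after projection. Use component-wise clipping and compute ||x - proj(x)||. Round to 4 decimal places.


Project each component onto [-2, 3].
clip(-0.9609) = -0.9609, clip(7.6081) = 3.0, clip(9.1821) = 3.0, clip(-7.6484) = -2.0
Projection = [-0.9609, 3.0, 3.0, -2.0]
Squared diffs: [0.0, 21.2346, 38.2184, 31.9044]
Distance = sqrt(91.3574) = 9.5581


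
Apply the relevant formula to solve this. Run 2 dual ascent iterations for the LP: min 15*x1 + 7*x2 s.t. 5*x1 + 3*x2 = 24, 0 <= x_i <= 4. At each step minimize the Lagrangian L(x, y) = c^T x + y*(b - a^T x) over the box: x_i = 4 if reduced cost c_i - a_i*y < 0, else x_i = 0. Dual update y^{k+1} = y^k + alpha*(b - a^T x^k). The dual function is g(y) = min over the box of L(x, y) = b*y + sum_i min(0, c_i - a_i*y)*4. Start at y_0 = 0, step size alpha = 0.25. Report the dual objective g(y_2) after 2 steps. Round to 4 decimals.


Dual ascent for LP: min 15*x1 + 7*x2, 5*x1 + 3*x2 = 24, 0 <= x_i <= 4
Step 1: y^k = 0.0, reduced costs: (15.0, 7.0)
  x^k = (0.0, 0.0), subgradient = b - a^T x = 24.0
  y^{k+1} = 0.0 + 0.25*24.0 = 6.0
Step 2: y^k = 6.0, reduced costs: (-15.0, -11.0)
  x^k = (4.0, 4.0), subgradient = b - a^T x = -8.0
  y^{k+1} = 6.0 + 0.25*-8.0 = 4.0
Dual objective at y_2 = 4.0: reduced costs (-5.0, -5.0), box minimizer x = (4.0, 4.0)
g(y_2) = b*y + (c1 - a1*y)*x1 + (c2 - a2*y)*x2 = 24*4.0 + (-5.0)*4.0 + (-5.0)*4.0 = 96.0 - 20.0 - 20.0 = 56.0


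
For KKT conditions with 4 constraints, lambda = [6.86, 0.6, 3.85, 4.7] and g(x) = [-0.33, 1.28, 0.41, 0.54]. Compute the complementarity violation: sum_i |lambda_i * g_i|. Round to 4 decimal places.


KKT complementary slackness check:
lambda_1 * g_1 = 6.86 * -0.33 = -2.2638
lambda_2 * g_2 = 0.6 * 1.28 = 0.768
lambda_3 * g_3 = 3.85 * 0.41 = 1.5785
lambda_4 * g_4 = 4.7 * 0.54 = 2.538
Total violation = 2.2638 + 0.768 + 1.5785 + 2.538 = 7.1483


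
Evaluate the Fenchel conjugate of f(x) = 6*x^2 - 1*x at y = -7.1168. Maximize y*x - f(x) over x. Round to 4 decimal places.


f*(y) = sup_x {y*x - a*x^2 - b*x} = sup_x {(y-b)*x - a*x^2}
FOC: (y - b) - 2a*x = 0 => x* = (y - b)/(2a)
x* = (-7.1168 + 1)/(2*6) = -0.5097
f*(-7.1168) = (y-b)^2/(4a) = (-7.1168 + 1)^2/(4*6)
= 37.4152/24 = 1.559


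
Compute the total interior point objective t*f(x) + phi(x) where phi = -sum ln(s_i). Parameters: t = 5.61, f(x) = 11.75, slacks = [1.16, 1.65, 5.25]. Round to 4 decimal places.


Step 1: Compute log-barrier.
ln values: [0.1484, 0.5008, 1.6582]
phi = -(0.1484 + 0.5008 + 1.6582) = -2.3074
Step 2: Compute augmented objective.
t*f(x) = 5.61*11.75 = 65.9175
Total = 65.9175 - 2.3074 = 63.6101


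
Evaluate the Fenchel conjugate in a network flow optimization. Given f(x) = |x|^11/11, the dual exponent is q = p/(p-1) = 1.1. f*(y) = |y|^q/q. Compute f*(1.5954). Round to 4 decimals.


The conjugate exponent q satisfies 1/p + 1/q = 1.
p = 11, so q = 11/(11 - 1) = 1.1
|y|^q = 1.5954^1.1 = 1.6717
f*(1.5954) = 1.6717 / 1.1 = 1.5197


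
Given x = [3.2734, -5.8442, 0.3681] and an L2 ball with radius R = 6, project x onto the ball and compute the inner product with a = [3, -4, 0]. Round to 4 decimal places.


Step 1: Compute ||x|| (intermediates to 6 decimals).
||x|| = sqrt(3.2734^2 + (-5.8442)^2 + 0.3681^2) = 6.7086
Step 2: Project.
Since ||x|| > R, scale = R/||x|| = 6/6.7086 = 0.894374, proj(x) = scale * x
proj(x) = [2.927644, -5.226901, 0.329219]
Step 3: Dot product.
a^T * proj(x) = 3*2.927644 - 4*(-5.226901) + 0*0.329219 = 29.6905


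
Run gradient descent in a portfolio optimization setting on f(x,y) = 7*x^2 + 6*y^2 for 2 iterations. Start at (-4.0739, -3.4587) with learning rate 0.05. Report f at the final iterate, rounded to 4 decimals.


Gradient descent on f(x,y) = 7*x^2 + 6*y^2.
Starting point: (-4.0739, -3.4587), alpha = 0.05
Step 1: grad_x = 2*7*-4.0739 = -57.0346, grad_y = 2*6*-3.4587 = -41.5044
  x_1 = -4.0739 - 0.05*-57.0346 = -1.2222
  y_1 = -3.4587 - 0.05*-41.5044 = -1.3835
Step 2: grad_x = 2*7*-1.2222 = -17.1104, grad_y = 2*6*-1.3835 = -16.6018
  x_2 = -1.2222 - 0.05*-17.1104 = -0.3667
  y_2 = -1.3835 - 0.05*-16.6018 = -0.5534
f(-0.3667, -0.5534) = 7*(-0.3667)^2 + 6*(-0.5534)^2 = 2.7785


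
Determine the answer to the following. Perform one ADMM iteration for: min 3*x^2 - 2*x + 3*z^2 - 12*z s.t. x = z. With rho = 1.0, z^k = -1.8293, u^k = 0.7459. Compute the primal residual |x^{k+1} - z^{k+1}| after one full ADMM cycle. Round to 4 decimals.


ADMM iteration with rho = 1.0, z^k = -1.8293, u^k = 0.7459
Step 1: x-update.
Minimize 3*x^2 - 2*x + (1.0/2)*(x + 1.8293 + 0.7459)^2
FOC: (2*3 + 1.0)*x = 2 + 1.0*(-1.8293 - 0.7459)
x^{k+1} = -0.0822
Step 2: z-update.
Minimize 3*z^2 - 12*z + (1.0/2)*(-0.0822 - z + 0.7459)^2
FOC: (2*3 + 1.0)*z = 12 + 1.0*(-0.0822 + 0.7459)
z^{k+1} = 1.8091
Step 3: u-update.
u^{k+1} = 0.7459 - 0.0822 - 1.8091 = -1.1454
Step 4: Primal residual = |-0.0822 - 1.8091| = 1.8913


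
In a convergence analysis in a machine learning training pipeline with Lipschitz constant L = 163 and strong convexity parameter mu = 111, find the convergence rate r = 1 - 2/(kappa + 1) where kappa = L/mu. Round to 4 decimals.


Step 1: Compute the condition number.
kappa = L/mu = 163/111 = 1.4685
Step 2: Compute the convergence rate.
r = 1 - 2/(kappa + 1) = 1 - 2*mu/(L + mu) = (L - mu)/(L + mu) = 52/274 = 0.1898


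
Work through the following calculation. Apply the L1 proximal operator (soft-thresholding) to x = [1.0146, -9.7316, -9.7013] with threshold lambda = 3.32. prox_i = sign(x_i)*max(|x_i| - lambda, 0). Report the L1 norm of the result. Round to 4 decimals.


Soft-thresholding with lambda = 3.32:
prox(1.0146) = sign(1.0146)*max(|1.0146| - 3.32, 0) = 0.0
prox(-9.7316) = sign(-9.7316)*max(|-9.7316| - 3.32, 0) = -6.4116
prox(-9.7013) = sign(-9.7013)*max(|-9.7013| - 3.32, 0) = -6.3813
prox(x) = [0.0, -6.4116, -6.3813]
||prox(x)||_1 = 0.0 + 6.4116 + 6.3813 = 12.7929


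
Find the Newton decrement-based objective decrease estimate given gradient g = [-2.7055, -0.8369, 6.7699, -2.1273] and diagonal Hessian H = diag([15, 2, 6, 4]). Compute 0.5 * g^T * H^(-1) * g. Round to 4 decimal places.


Step 1: H is diagonal, so H^(-1) * g = [-0.1804, -0.4185, 1.1283, -0.5318].
Step 2: g^T H^(-1) g = sum_i g_i^2 / H_ii
  = (-2.7055)^2/15 + (-0.8369)^2/2 + (6.7699)^2/6 + (-2.1273)^2/4
  = 0.488 + 0.3502 + 7.6386 + 1.1314 = 9.6081
Step 3: Objective decrease = 0.5 * g^T H^(-1) g = 4.8041


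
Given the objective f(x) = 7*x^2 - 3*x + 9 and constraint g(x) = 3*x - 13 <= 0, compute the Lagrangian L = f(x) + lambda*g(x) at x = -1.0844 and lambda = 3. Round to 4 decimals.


Step 1: Evaluate f(x).
f(-1.0844) = 7*(-1.0844)^2 - 3*(-1.0844) + 9 = 20.4847
Step 2: Evaluate g(x).
g(-1.0844) = 3*-1.0844 - 13 = -16.2532
Step 3: Compute Lagrangian.
L = 20.4847 + 3*-16.2532 = -28.2749


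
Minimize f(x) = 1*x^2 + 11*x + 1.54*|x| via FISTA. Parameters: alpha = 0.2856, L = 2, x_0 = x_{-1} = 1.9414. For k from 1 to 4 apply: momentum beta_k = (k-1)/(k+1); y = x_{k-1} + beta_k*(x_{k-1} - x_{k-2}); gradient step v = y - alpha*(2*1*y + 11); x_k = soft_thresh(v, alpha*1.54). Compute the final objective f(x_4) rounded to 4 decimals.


FISTA on f(x) = 1*x^2 + 11*x + 1.54*|x|
L = 2, alpha = 0.2856
Iteration 1: beta = 0.0, y = 1.9414 + 0.0*(1.9414 - 1.9414) = 1.9414
  grad(y) = 14.8828, v = y - alpha*grad = -2.3091
  prox(v) = soft_thresh(-2.3091, 0.4398) = -1.8693
Iteration 2: beta = 0.3333, y = -1.8693 + 0.3333*(-1.8693 - 1.9414) = -3.1395
  grad(y) = 4.7209, v = y - alpha*grad = -4.4878
  prox(v) = soft_thresh(-4.4878, 0.4398) = -4.048
Iteration 3: beta = 0.5, y = -4.048 + 0.5*(-4.048 + 1.8693) = -5.1374
  grad(y) = 0.7253, v = y - alpha*grad = -5.3445
  prox(v) = soft_thresh(-5.3445, 0.4398) = -4.9047
Iteration 4: beta = 0.6, y = -4.9047 + 0.6*(-4.9047 + 4.048) = -5.4187
  grad(y) = 0.1626, v = y - alpha*grad = -5.4651
  prox(v) = soft_thresh(-5.4651, 0.4398) = -5.0253
f(x_4) = 1*(-5.0253)^2 + 11*(-5.0253) + 1.54*|-5.0253| = -22.2857


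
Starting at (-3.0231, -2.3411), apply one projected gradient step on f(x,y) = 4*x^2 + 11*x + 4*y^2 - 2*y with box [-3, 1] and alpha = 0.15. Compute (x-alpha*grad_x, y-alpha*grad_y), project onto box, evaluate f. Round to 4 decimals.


Step 1: Compute gradient at (-3.0231, -2.3411).
grad_x = 2*4*-3.0231 + 11 = -13.1848
grad_y = 2*4*-2.3411 - 2 = -20.7288
Step 2: Gradient step.
x_raw = -3.0231 - 0.15*-13.1848 = -1.0454
y_raw = -2.3411 - 0.15*-20.7288 = 0.7682
Step 3: Project onto [-3, 1].
x_proj = clip(-1.0454) = -1.0454
y_proj = clip(0.7682) = 0.7682
Step 4: Evaluate f.
f(-1.0454, 0.7682) = -6.3037


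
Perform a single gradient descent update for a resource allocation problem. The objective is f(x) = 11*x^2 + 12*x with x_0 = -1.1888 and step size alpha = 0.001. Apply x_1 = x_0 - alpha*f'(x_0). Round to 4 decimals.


We compute the gradient at x_0 and apply the update.
f'(x) = 22*x + 12
f'(-1.1888) = 22*-1.1888 + 12 = -14.1536
x_1 = -1.1888 - 0.001*-14.1536 = -1.1746


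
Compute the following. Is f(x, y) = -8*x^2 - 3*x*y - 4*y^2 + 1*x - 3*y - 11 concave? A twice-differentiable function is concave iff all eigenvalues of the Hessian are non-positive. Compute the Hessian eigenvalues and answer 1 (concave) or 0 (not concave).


The Hessian of f(x,y) = -8*x^2 - 3*x*y - 4*y^2 + 1*x - 3*y - 11 is:
H = [[-16, -3], [-3, -8]]
Trace = -16 - 8 = -24
Determinant = -16*-8 - (-3)^2 = 119
Discriminant = (-24)^2 - 4*119 = 100.0
Eigenvalues: lambda_1 = -17.0, lambda_2 = -7.0
The function is concave.

1


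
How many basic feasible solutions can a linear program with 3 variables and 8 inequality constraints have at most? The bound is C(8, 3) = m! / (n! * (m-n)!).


Each vertex corresponds to some choice of n active constraints out of m, so the number of vertices is at most C(m, n) = m! / (n!(m-n)!).
m = 8, n = 3
Numerator: 8 * 7 * 6
Denominator: 3! = 6
C(8, 3) = 56


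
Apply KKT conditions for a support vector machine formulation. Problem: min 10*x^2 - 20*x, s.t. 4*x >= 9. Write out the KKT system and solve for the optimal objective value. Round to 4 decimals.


Step 1: Try lambda = 0 (constraint inactive).
x_unc = 20/(2*10) = 1.0
Check: 4*1.0 = 4.0 < 9 -- violated!
Step 2: Constraint must be active: 4*x = 9
x* = 9/4 = 2.25
lambda = (2*10*2.25 - 20)/4 = 6.25
Step 3: Compute optimal value.
f(x*) = 10*2.25^2 - 20*2.25 = 5.625


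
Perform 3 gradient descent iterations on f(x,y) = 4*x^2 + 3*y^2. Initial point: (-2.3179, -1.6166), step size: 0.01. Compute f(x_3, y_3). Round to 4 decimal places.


Gradient descent on f(x,y) = 4*x^2 + 3*y^2.
Starting point: (-2.3179, -1.6166), alpha = 0.01
Step 1: grad_x = 2*4*-2.3179 = -18.5432, grad_y = 2*3*-1.6166 = -9.6996
  x_1 = -2.3179 - 0.01*-18.5432 = -2.1325
  y_1 = -1.6166 - 0.01*-9.6996 = -1.5196
Step 2: grad_x = 2*4*-2.1325 = -17.0597, grad_y = 2*3*-1.5196 = -9.1176
  x_2 = -2.1325 - 0.01*-17.0597 = -1.9619
  y_2 = -1.5196 - 0.01*-9.1176 = -1.4284
Step 3: grad_x = 2*4*-1.9619 = -15.695, grad_y = 2*3*-1.4284 = -8.5706
  x_3 = -1.9619 - 0.01*-15.695 = -1.8049
  y_3 = -1.4284 - 0.01*-8.5706 = -1.3427
f(-1.8049, -1.3427) = 4*(-1.8049)^2 + 3*(-1.3427)^2 = 18.4397


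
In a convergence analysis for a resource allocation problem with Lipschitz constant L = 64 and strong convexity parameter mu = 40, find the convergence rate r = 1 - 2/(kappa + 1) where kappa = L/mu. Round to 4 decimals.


Step 1: Compute the condition number.
kappa = L/mu = 64/40 = 1.6
Step 2: Compute the convergence rate.
r = 1 - 2/(kappa + 1) = 1 - 2*mu/(L + mu) = (L - mu)/(L + mu) = 24/104 = 0.2308


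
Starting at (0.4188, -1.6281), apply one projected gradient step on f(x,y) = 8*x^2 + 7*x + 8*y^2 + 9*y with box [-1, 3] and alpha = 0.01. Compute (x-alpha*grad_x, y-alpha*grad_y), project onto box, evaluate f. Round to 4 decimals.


Step 1: Compute gradient at (0.4188, -1.6281).
grad_x = 2*8*0.4188 + 7 = 13.7008
grad_y = 2*8*-1.6281 + 9 = -17.0496
Step 2: Gradient step.
x_raw = 0.4188 - 0.01*13.7008 = 0.2818
y_raw = -1.6281 - 0.01*-17.0496 = -1.4576
Step 3: Project onto [-1, 3].
x_proj = clip(0.2818) = 0.2818
y_proj = clip(-1.4576) = -1.0
Step 4: Evaluate f.
f(0.2818, -1.0) = 1.6078


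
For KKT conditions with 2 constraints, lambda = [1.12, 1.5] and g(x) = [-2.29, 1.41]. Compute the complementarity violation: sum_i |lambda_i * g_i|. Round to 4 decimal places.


KKT complementary slackness check:
lambda_1 * g_1 = 1.12 * -2.29 = -2.5648
lambda_2 * g_2 = 1.5 * 1.41 = 2.115
Total violation = 2.5648 + 2.115 = 4.6798


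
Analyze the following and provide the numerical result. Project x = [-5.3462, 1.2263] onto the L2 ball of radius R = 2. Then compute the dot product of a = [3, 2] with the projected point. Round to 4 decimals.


Step 1: Compute ||x|| (intermediates to 6 decimals).
||x|| = sqrt((-5.3462)^2 + 1.2263^2) = 5.48504
Step 2: Project.
Since ||x|| > R, scale = R/||x|| = 2/5.48504 = 0.364628, proj(x) = scale * x
proj(x) = [-1.949374, 0.447143]
Step 3: Dot product.
a^T * proj(x) = 3*(-1.949374) + 2*0.447143 = -4.9538


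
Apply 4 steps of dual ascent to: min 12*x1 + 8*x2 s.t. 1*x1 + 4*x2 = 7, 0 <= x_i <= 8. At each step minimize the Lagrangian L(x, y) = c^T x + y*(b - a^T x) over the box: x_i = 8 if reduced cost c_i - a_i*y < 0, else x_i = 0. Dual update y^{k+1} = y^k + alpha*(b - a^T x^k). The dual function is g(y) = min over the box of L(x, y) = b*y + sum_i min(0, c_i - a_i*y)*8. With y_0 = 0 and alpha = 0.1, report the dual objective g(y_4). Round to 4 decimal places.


Dual ascent for LP: min 12*x1 + 8*x2, 1*x1 + 4*x2 = 7, 0 <= x_i <= 8
Step 1: y^k = 0.0, reduced costs: (12.0, 8.0)
  x^k = (0.0, 0.0), subgradient = b - a^T x = 7.0
  y^{k+1} = 0.0 + 0.1*7.0 = 0.7
Step 2: y^k = 0.7, reduced costs: (11.3, 5.2)
  x^k = (0.0, 0.0), subgradient = b - a^T x = 7.0
  y^{k+1} = 0.7 + 0.1*7.0 = 1.4
Step 3: y^k = 1.4, reduced costs: (10.6, 2.4)
  x^k = (0.0, 0.0), subgradient = b - a^T x = 7.0
  y^{k+1} = 1.4 + 0.1*7.0 = 2.1
Step 4: y^k = 2.1, reduced costs: (9.9, -0.4)
  x^k = (0.0, 8.0), subgradient = b - a^T x = -25.0
  y^{k+1} = 2.1 + 0.1*-25.0 = -0.4
Dual objective at y_4 = -0.4: reduced costs (12.4, 9.6), box minimizer x = (0.0, 0.0)
g(y_4) = b*y + (c1 - a1*y)*x1 + (c2 - a2*y)*x2 = 7*(-0.4) + 12.4*0.0 + 9.6*0.0 = -2.8 + 0.0 + 0.0 = -2.8


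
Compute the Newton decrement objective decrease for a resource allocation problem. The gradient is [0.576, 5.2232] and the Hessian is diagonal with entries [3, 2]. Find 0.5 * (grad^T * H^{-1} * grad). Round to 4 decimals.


Step 1: H is diagonal, so H^(-1) * g = [0.192, 2.6116].
Step 2: g^T H^(-1) g = sum_i g_i^2 / H_ii
  = (0.576)^2/3 + (5.2232)^2/2
  = 0.1106 + 13.6409 = 13.7515
Step 3: Objective decrease = 0.5 * g^T H^(-1) g = 6.8758


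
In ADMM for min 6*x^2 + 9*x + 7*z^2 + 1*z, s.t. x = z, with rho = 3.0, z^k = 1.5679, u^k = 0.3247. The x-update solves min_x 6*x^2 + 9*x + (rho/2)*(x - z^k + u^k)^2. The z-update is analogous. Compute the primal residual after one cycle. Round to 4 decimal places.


ADMM iteration with rho = 3.0, z^k = 1.5679, u^k = 0.3247
Step 1: x-update.
Minimize 6*x^2 + 9*x + (3.0/2)*(x - 1.5679 + 0.3247)^2
FOC: (2*6 + 3.0)*x = -9 + 3.0*(1.5679 - 0.3247)
x^{k+1} = -0.3514
Step 2: z-update.
Minimize 7*z^2 + 1*z + (3.0/2)*(-0.3514 - z + 0.3247)^2
FOC: (2*7 + 3.0)*z = -1 + 3.0*(-0.3514 + 0.3247)
z^{k+1} = -0.0635
Step 3: u-update.
u^{k+1} = 0.3247 - 0.3514 + 0.0635 = 0.0369
Step 4: Primal residual = |-0.3514 + 0.0635| = 0.2878


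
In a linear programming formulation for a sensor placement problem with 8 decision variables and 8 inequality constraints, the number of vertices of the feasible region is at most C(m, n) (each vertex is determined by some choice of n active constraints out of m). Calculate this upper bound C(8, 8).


Each vertex corresponds to some choice of n active constraints out of m, so the number of vertices is at most C(m, n) = m! / (n!(m-n)!).
m = 8, n = 8
Numerator: 8 * 7 * 6 * 5 * 4 * 3 * 2 * 1
Denominator: 8! = 40320
C(8, 8) = 1


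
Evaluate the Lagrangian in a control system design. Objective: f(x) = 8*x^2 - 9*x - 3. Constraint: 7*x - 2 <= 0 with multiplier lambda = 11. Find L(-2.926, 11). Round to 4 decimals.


Step 1: Evaluate f(x).
f(-2.926) = 8*(-2.926)^2 - 9*(-2.926) - 3 = 91.8258
Step 2: Evaluate g(x).
g(-2.926) = 7*-2.926 - 2 = -22.482
Step 3: Compute Lagrangian.
L = 91.8258 + 11*-22.482 = -155.4762


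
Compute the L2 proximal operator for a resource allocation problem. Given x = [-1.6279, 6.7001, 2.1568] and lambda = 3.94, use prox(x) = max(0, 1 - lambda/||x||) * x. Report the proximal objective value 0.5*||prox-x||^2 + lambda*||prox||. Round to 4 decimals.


Step 1: Compute ||x||.
||x|| = 7.2245
Step 2: Compute scaling factor.
scale = max(0, 1 - 3.94/7.2245) = 0.4546
Step 3: prox(x) = [-0.7401, 3.0461, 0.9806]
||prox(x)|| = 3.2845
Step 4: Proximal objective.
0.5*||prox-x||^2 = 7.7618
lambda*||prox|| = 12.9409
Total = 20.7027


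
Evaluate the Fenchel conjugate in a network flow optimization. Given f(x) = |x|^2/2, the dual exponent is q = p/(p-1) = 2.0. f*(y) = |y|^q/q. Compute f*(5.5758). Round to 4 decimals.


The conjugate exponent q satisfies 1/p + 1/q = 1.
p = 2, so q = 2/(2 - 1) = 2.0
|y|^q = 5.5758^2.0 = 31.0895
f*(5.5758) = 31.0895 / 2.0 = 15.5448


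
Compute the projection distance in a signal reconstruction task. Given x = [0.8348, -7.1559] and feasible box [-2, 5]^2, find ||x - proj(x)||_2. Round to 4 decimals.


Project each component onto [-2, 5].
clip(0.8348) = 0.8348, clip(-7.1559) = -2.0
Projection = [0.8348, -2.0]
Squared diffs: [0.0, 26.5833]
Distance = sqrt(26.5833) = 5.1559


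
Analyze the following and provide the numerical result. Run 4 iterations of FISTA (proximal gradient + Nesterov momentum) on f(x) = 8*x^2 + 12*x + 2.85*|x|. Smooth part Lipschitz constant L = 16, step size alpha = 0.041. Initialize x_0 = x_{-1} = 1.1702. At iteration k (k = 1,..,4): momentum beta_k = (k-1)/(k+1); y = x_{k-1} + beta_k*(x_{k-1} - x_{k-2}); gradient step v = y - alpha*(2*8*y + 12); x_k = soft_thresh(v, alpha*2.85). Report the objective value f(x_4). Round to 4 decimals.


FISTA on f(x) = 8*x^2 + 12*x + 2.85*|x|
L = 16, alpha = 0.041
Iteration 1: beta = 0.0, y = 1.1702 + 0.0*(1.1702 - 1.1702) = 1.1702
  grad(y) = 30.7232, v = y - alpha*grad = -0.0895
  prox(v) = soft_thresh(-0.0895, 0.1169) = 0.0
Iteration 2: beta = 0.3333, y = 0.0 + 0.3333*(0.0 - 1.1702) = -0.3901
  grad(y) = 5.7589, v = y - alpha*grad = -0.6262
  prox(v) = soft_thresh(-0.6262, 0.1169) = -0.5093
Iteration 3: beta = 0.5, y = -0.5093 + 0.5*(-0.5093 - 0.0) = -0.764
  grad(y) = -0.224, v = y - alpha*grad = -0.7548
  prox(v) = soft_thresh(-0.7548, 0.1169) = -0.638
Iteration 4: beta = 0.6, y = -0.638 + 0.6*(-0.638 + 0.5093) = -0.7151
  grad(y) = 0.5577, v = y - alpha*grad = -0.738
  prox(v) = soft_thresh(-0.738, 0.1169) = -0.6212
f(x_4) = 8*(-0.6212)^2 + 12*(-0.6212) + 2.85*|-0.6212| = -2.5969


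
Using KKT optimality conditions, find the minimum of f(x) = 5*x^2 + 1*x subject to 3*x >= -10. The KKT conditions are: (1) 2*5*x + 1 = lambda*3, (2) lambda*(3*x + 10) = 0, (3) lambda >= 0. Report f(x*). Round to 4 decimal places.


Step 1: Try lambda = 0 (constraint inactive).
Stationarity: 2*5*x + 1 = 0
x* = -1/(2*5) = -0.1
Check constraint: 3*-0.1 = -0.3 >= -10 -- satisfied.
Step 2: Compute optimal value.
f(x*) = 5*(-0.1)^2 + 1*(-0.1) = -0.05


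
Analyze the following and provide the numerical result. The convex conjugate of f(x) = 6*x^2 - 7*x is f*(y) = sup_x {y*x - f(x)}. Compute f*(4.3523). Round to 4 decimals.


f*(y) = sup_x {y*x - a*x^2 - b*x} = sup_x {(y-b)*x - a*x^2}
FOC: (y - b) - 2a*x = 0 => x* = (y - b)/(2a)
x* = (4.3523 + 7)/(2*6) = 0.946
f*(4.3523) = (y-b)^2/(4a) = (4.3523 + 7)^2/(4*6)
= 128.8747/24 = 5.3698


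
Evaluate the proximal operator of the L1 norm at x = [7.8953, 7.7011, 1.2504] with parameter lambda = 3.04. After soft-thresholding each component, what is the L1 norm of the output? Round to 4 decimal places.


Soft-thresholding with lambda = 3.04:
prox(7.8953) = sign(7.8953)*max(|7.8953| - 3.04, 0) = 4.8553
prox(7.7011) = sign(7.7011)*max(|7.7011| - 3.04, 0) = 4.6611
prox(1.2504) = sign(1.2504)*max(|1.2504| - 3.04, 0) = 0.0
prox(x) = [4.8553, 4.6611, 0.0]
||prox(x)||_1 = 4.8553 + 4.6611 + 0.0 = 9.5164


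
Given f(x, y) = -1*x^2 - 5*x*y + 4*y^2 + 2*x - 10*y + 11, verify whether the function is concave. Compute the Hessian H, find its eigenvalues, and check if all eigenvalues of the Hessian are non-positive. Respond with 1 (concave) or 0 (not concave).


The Hessian of f(x,y) = -1*x^2 - 5*x*y + 4*y^2 + 2*x - 10*y + 11 is:
H = [[-2, -5], [-5, 8]]
Trace = -2 + 8 = 6
Determinant = -2*8 - (-5)^2 = -41
Discriminant = (6)^2 - 4*-41 = 200.0
Eigenvalues: lambda_1 = -4.0711, lambda_2 = 10.0711
The function is not concave.

0


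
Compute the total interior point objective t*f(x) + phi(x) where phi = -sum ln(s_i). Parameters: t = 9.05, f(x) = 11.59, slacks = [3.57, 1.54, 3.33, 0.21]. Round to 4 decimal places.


Step 1: Compute log-barrier.
ln values: [1.2726, 0.4318, 1.203, -1.5606]
phi = -(1.2726 + 0.4318 + 1.203 - 1.5606) = -1.3467
Step 2: Compute augmented objective.
t*f(x) = 9.05*11.59 = 104.8895
Total = 104.8895 - 1.3467 = 103.5428


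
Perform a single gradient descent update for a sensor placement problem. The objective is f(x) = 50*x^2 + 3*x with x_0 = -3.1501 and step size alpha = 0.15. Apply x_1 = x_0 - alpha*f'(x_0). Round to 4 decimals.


We compute the gradient at x_0 and apply the update.
f'(x) = 100*x + 3
f'(-3.1501) = 100*-3.1501 + 3 = -312.01
x_1 = -3.1501 - 0.15*-312.01 = 43.6514


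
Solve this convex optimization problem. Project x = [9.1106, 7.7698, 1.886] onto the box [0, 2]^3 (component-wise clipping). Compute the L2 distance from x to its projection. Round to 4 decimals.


Project each component onto [0, 2].
clip(9.1106) = 2.0, clip(7.7698) = 2.0, clip(1.886) = 1.886
Projection = [2.0, 2.0, 1.886]
Squared diffs: [50.5606, 33.2906, 0.0]
Distance = sqrt(83.8512) = 9.157


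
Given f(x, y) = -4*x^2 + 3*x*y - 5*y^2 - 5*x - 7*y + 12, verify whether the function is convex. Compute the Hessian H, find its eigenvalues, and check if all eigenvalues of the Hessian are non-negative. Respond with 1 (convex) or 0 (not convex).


The Hessian of f(x,y) = -4*x^2 + 3*x*y - 5*y^2 - 5*x - 7*y + 12 is:
H = [[-8, 3], [3, -10]]
Trace = -8 - 10 = -18
Determinant = -8*-10 - (3)^2 = 71
Discriminant = (-18)^2 - 4*71 = 40.0
Eigenvalues: lambda_1 = -12.1623, lambda_2 = -5.8377
The function is not convex.

0
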